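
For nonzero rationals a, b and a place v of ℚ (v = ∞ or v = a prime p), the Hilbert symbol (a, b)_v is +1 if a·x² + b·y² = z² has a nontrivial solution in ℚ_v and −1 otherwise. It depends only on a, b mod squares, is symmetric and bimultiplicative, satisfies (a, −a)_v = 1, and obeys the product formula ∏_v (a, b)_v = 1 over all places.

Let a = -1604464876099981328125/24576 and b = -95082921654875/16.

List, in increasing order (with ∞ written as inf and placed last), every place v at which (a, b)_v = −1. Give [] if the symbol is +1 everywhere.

(a, b) ≡ (-6985230, -762755) mod (ℚ^×)²; places V = {2, 3, 5, 7, 11, 19, 29, 31, 37, ∞}.
(a,b)_5: α=7, u≡4; β=3, v≡1 (mod 5); (4|5)=+1, (1|5)=+1; sign (−1)^0·+1^3·+1^7 = +1.
(a,b)_31: α=1, u≡7; β=1, v≡16 (mod 31); (7|31)=+1, (16|31)=+1; sign (−1)^1·+1^1·+1^1 = -1.
(a,b)_11: α=2, u≡4; β=2, v≡6 (mod 11); (4|11)=+1, (6|11)=-1; sign (−1)^0·+1^2·-1^2 = +1.
(a,b)_29: α=3, u≡4; β=2, v≡12 (mod 29); (4|29)=+1, (12|29)=-1; sign (−1)^0·+1^2·-1^3 = -1.
(a,b)_7: α=5, u≡2; β=3, v≡2 (mod 7); (2|7)=+1, (2|7)=+1; sign (−1)^1·+1^3·+1^5 = -1.
(a,b)_3: α=-1, u≡1; β=0, v≡1 (mod 3); (1|3)=+1, (1|3)=+1; sign (−1)^0·+1^0·+1^-1 = +1.
(a,b)_∞: sgn(-6985230)=−, sgn(-762755)=−, so -1.
(a,b)_2: α=-13, β=-4; u≡1, v≡5 (mod 8); ε(u)ε(v)=0·0, αω(v)=-13·1, βω(u)=-4·0; sum ≡ 1  ⇒  -1.
(a,b)_19: α=2, u≡9; β=1, v≡18 (mod 19); (9|19)=+1, (18|19)=-1; sign (−1)^0·+1^1·-1^2 = +1.
(a,b)_37: α=1, u≡28; β=1, v≡2 (mod 37); (28|37)=+1, (2|37)=-1; sign (−1)^0·+1^1·-1^1 = -1.
(-6985230, -762755 / ℚ) ramifies at {2, 7, 29, 31, 37, ∞}: a division algebra.

[2, 7, 29, 31, 37, inf]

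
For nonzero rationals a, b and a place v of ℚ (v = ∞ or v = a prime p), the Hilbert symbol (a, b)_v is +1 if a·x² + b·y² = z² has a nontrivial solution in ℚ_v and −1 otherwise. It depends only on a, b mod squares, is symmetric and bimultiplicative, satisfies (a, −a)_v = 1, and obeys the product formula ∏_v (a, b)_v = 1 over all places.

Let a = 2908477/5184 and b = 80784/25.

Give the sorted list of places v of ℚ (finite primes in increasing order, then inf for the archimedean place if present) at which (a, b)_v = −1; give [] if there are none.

[11, 13]

(a, b) ≡ (13, 561) mod (ℚ^×)²; places V = {2, 3, 5, 11, 13, 17, 43, ∞}.
(a,b)_∞: sgn(13)=+, sgn(561)=+, so +1.
(a,b)_2: α=-6, β=4; u≡5, v≡1 (mod 8); ε(u)ε(v)=0·0, αω(v)=-6·0, βω(u)=4·1; sum ≡ 0  ⇒  +1.
(a,b)_13: α=1, u≡9; β=0, v≡11 (mod 13); (9|13)=+1, (11|13)=-1; sign (−1)^0·+1^0·-1^1 = -1.
(a,b)_43: α=2, u≡10; β=0, v≡27 (mod 43); (10|43)=+1, (27|43)=-1; sign (−1)^0·+1^0·-1^2 = +1.
(a,b)_5: α=0, u≡3; β=-2, v≡4 (mod 5); (3|5)=-1, (4|5)=+1; sign (−1)^0·-1^-2·+1^0 = +1.
(a,b)_17: α=0, u≡2; β=1, v≡16 (mod 17); (2|17)=+1, (16|17)=+1; sign (−1)^0·+1^1·+1^0 = +1.
(a,b)_11: α=2, u≡8; β=1, v≡6 (mod 11); (8|11)=-1, (6|11)=-1; sign (−1)^0·-1^1·-1^2 = -1.
(a,b)_3: α=-4, u≡1; β=3, v≡1 (mod 3); (1|3)=+1, (1|3)=+1; sign (−1)^0·+1^3·+1^-4 = +1.
(13, 561 / ℚ) ramifies at {11, 13}: a division algebra.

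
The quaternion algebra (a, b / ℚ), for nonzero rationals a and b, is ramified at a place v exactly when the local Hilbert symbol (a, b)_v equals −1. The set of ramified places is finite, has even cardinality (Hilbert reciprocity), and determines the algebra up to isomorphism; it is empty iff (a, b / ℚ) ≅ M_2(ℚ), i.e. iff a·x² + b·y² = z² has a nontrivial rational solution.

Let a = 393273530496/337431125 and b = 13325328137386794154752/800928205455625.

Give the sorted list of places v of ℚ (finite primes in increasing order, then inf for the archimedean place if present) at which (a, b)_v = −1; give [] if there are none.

[2, 5, 7, 29]

(a, b) ≡ (22330, 3) mod (ℚ^×)²; places V = {2, 3, 5, 7, 11, 13, 17, 23, 29, 31, 53, ∞}.
(a,b)_2: α=7, β=8; u≡5, v≡3 (mod 8); ε(u)ε(v)=0·1, αω(v)=7·1, βω(u)=8·1; sum ≡ 1  ⇒  -1.
(a,b)_7: α=1, u≡3; β=8, v≡6 (mod 7); (3|7)=-1, (6|7)=-1; sign (−1)^0·-1^8·-1^1 = -1.
(a,b)_5: α=-3, u≡4; β=-4, v≡3 (mod 5); (4|5)=+1, (3|5)=-1; sign (−1)^0·+1^-4·-1^-3 = -1.
(a,b)_53: α=-2, u≡40; β=-4, v≡35 (mod 53); (40|53)=+1, (35|53)=-1; sign (−1)^0·+1^-4·-1^-2 = +1.
(a,b)_31: α=-2, u≡2; β=-2, v≡15 (mod 31); (2|31)=+1, (15|31)=-1; sign (−1)^0·+1^-2·-1^-2 = +1.
(a,b)_13: α=0, u≡3; β=-2, v≡4 (mod 13); (3|13)=+1, (4|13)=+1; sign (−1)^0·+1^-2·+1^0 = +1.
(a,b)_23: α=2, u≡11; β=2, v≡3 (mod 23); (11|23)=-1, (3|23)=+1; sign (−1)^0·-1^2·+1^2 = +1.
(a,b)_∞: sgn(22330)=+, sgn(3)=+, so +1.
(a,b)_17: α=2, u≡13; β=4, v≡6 (mod 17); (13|17)=+1, (6|17)=-1; sign (−1)^0·+1^4·-1^2 = +1.
(a,b)_3: α=2, u≡1; β=5, v≡1 (mod 3); (1|3)=+1, (1|3)=+1; sign (−1)^0·+1^5·+1^2 = +1.
(a,b)_29: α=1, u≡20; β=2, v≡18 (mod 29); (20|29)=+1, (18|29)=-1; sign (−1)^0·+1^2·-1^1 = -1.
(a,b)_11: α=1, u≡6; β=0, v≡1 (mod 11); (6|11)=-1, (1|11)=+1; sign (−1)^0·-1^0·+1^1 = +1.
|Ram(22330, 3)| = 4, even; anisotropic at {2, 5, 7, 29}.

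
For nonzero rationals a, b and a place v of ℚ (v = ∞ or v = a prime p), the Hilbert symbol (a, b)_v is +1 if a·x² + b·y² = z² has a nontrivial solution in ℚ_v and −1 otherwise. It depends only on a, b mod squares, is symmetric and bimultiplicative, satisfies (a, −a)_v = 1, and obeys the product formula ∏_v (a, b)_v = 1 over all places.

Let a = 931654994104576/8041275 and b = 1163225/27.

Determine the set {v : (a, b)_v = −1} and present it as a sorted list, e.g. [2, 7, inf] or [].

(a, b) ≡ (11, 483) mod (ℚ^×)²; places V = {2, 3, 5, 7, 11, 17, 19, 23, 41, ∞}.
(a,b)_19: α=-2, u≡11; β=0, v≡8 (mod 19); (11|19)=+1, (8|19)=-1; sign (−1)^0·+1^0·-1^-2 = +1.
(a,b)_41: α=2, u≡27; β=0, v≡40 (mod 41); (27|41)=-1, (40|41)=+1; sign (−1)^0·-1^0·+1^2 = +1.
(a,b)_5: α=-2, u≡1; β=2, v≡2 (mod 5); (1|5)=+1, (2|5)=-1; sign (−1)^0·+1^2·-1^-2 = +1.
(a,b)_2: α=8, β=0; u≡3, v≡3 (mod 8); ε(u)ε(v)=1·1, αω(v)=8·1, βω(u)=0·1; sum ≡ 1  ⇒  -1.
(a,b)_23: α=2, u≡5; β=1, v≡11 (mod 23); (5|23)=-1, (11|23)=-1; sign (−1)^0·-1^1·-1^2 = -1.
(a,b)_17: α=4, u≡14; β=2, v≡3 (mod 17); (14|17)=-1, (3|17)=-1; sign (−1)^0·-1^2·-1^4 = +1.
(a,b)_∞: sgn(11)=+, sgn(483)=+, so +1.
(a,b)_7: α=2, u≡2; β=1, v≡5 (mod 7); (2|7)=+1, (5|7)=-1; sign (−1)^0·+1^1·-1^2 = +1.
(a,b)_11: α=-1, u≡3; β=0, v≡6 (mod 11); (3|11)=+1, (6|11)=-1; sign (−1)^0·+1^0·-1^-1 = -1.
(a,b)_3: α=-4, u≡2; β=-3, v≡2 (mod 3); (2|3)=-1, (2|3)=-1; sign (−1)^0·-1^-3·-1^-4 = -1.
(11, 483 / ℚ) ramifies at {2, 3, 11, 23}: a division algebra.

[2, 3, 11, 23]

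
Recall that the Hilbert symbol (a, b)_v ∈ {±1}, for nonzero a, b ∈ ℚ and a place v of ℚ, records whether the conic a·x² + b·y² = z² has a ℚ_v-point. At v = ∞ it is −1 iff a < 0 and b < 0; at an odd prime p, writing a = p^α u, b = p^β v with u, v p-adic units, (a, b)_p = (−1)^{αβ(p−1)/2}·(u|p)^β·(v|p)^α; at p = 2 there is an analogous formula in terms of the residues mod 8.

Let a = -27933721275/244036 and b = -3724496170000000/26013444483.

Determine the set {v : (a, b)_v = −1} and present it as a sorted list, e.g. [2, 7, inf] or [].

[2, 3, 17, inf]

Mod squares: a ≡ -2091, b ≡ -20910. Check v ∈ {∞, 2, 3, 5, 13, 17, 19, 29, 41, 43}.
v=41: a=41^1·(≡33), b=41^1·(≡18) mod 41; (33|41)=+1, (18|41)=+1; (−1)^{1·1·20}·(+1)^1·(+1)^1 = +1.
v=17: a=17^3·(≡9), b=17^3·(≡5) mod 17; (9|17)=+1, (5|17)=-1; (−1)^{3·3·8}·(+1)^3·(-1)^3 = -1.
v=3: a=3^1·(≡2), b=3^-1·(≡2) mod 3; (2|3)=-1, (2|3)=-1; (−1)^{1·-1·1}·(-1)^-1·(-1)^1 = -1.
v=5: a=5^2·(≡4), b=5^7·(≡3) mod 5; (4|5)=+1, (3|5)=-1; (−1)^{2·7·2}·(+1)^7·(-1)^2 = +1.
v=43: a=43^2·(≡21), b=43^2·(≡38) mod 43; (21|43)=+1, (38|43)=+1; (−1)^{2·2·21}·(+1)^2·(+1)^2 = +1.
v=∞: -2091 < 0 and -20910 < 0  ⇒  (a,b)_∞ = -1.
v=19: a=19^-2·(≡18), b=19^-2·(≡17) mod 19; (18|19)=-1, (17|19)=+1; (−1)^{-2·-2·9}·(-1)^-2·(+1)^-2 = +1.
v=29: a=29^0·(≡26), b=29^-2·(≡24) mod 29; (26|29)=-1, (24|29)=+1; (−1)^{0·-2·14}·(-1)^-2·(+1)^0 = +1.
v=2: v_2(a)=-2, v_2(b)=7; units ≡ 5, 1 (mod 8); ε·ε+αω+βω = 0·0+-2·0+7·1 ≡ 1  ⇒  (a,b)_2 = -1.
v=13: a=13^-2·(≡8), b=13^-4·(≡6) mod 13; (8|13)=-1, (6|13)=-1; (−1)^{-2·-4·6}·(-1)^-4·(-1)^-2 = +1.
(-2091, -20910 / ℚ) ramifies at {2, 3, 17, ∞}: a division algebra.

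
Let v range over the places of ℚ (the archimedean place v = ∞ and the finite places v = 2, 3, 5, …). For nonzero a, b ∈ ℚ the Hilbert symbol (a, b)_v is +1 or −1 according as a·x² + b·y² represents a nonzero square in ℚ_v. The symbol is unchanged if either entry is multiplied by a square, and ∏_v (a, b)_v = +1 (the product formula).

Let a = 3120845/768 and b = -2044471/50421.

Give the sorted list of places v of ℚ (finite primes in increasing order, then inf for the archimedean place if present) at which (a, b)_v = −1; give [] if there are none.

[3, 7, 11, 13, 17, 19]

(a, b) ≡ (25935, -51051) mod (ℚ^×)²; places V = {2, 3, 5, 7, 11, 13, 17, 19, 29, ∞}.
(a,b)_5: α=1, u≡3; β=0, v≡4 (mod 5); (3|5)=-1, (4|5)=+1; sign (−1)^0·-1^0·+1^1 = +1.
(a,b)_19: α=3, u≡7; β=0, v≡18 (mod 19); (7|19)=+1, (18|19)=-1; sign (−1)^0·+1^0·-1^3 = -1.
(a,b)_2: α=-8, β=0; u≡7, v≡5 (mod 8); ε(u)ε(v)=1·0, αω(v)=-8·1, βω(u)=0·0; sum ≡ 0  ⇒  +1.
(a,b)_∞: sgn(25935)=+, sgn(-51051)=−, so +1.
(a,b)_7: α=1, u≡1; β=-5, v≡4 (mod 7); (1|7)=+1, (4|7)=+1; sign (−1)^1·+1^-5·+1^1 = -1.
(a,b)_3: α=-1, u≡2; β=-1, v≡2 (mod 3); (2|3)=-1, (2|3)=-1; sign (−1)^1·-1^-1·-1^-1 = -1.
(a,b)_11: α=0, u≡10; β=1, v≡9 (mod 11); (10|11)=-1, (9|11)=+1; sign (−1)^0·-1^1·+1^0 = -1.
(a,b)_17: α=0, u≡12; β=1, v≡5 (mod 17); (12|17)=-1, (5|17)=-1; sign (−1)^0·-1^1·-1^0 = -1.
(a,b)_13: α=1, u≡7; β=1, v≡1 (mod 13); (7|13)=-1, (1|13)=+1; sign (−1)^0·-1^1·+1^1 = -1.
(a,b)_29: α=0, u≡9; β=2, v≡14 (mod 29); (9|29)=+1, (14|29)=-1; sign (−1)^0·+1^2·-1^0 = +1.
Ram(25935, -51051) = {3, 7, 11, 13, 17, 19}; no ℚ_3-point on the conic.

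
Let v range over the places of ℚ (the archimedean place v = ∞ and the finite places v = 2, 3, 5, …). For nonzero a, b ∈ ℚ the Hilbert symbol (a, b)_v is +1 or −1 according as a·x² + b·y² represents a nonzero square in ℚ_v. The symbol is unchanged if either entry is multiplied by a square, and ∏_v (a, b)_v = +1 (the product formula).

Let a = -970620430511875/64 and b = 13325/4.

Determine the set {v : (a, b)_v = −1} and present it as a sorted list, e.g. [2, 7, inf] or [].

(a, b) ≡ (-5466571, 533) mod (ℚ^×)²; places V = {2, 5, 11, 13, 17, 23, 31, 41, ∞}.
(a,b)_23: α=1, u≡5; β=0, v≡2 (mod 23); (5|23)=-1, (2|23)=+1; sign (−1)^0·-1^0·+1^1 = +1.
(a,b)_2: α=-6, β=-2; u≡5, v≡5 (mod 8); ε(u)ε(v)=0·0, αω(v)=-6·1, βω(u)=-2·1; sum ≡ 0  ⇒  +1.
(a,b)_41: α=3, u≡20; β=1, v≡30 (mod 41); (20|41)=+1, (30|41)=-1; sign (−1)^0·+1^1·-1^3 = -1.
(a,b)_31: α=1, u≡8; β=0, v≡22 (mod 31); (8|31)=+1, (22|31)=-1; sign (−1)^0·+1^0·-1^1 = -1.
(a,b)_∞: sgn(-5466571)=−, sgn(533)=+, so +1.
(a,b)_17: α=1, u≡1; β=0, v≡12 (mod 17); (1|17)=+1, (12|17)=-1; sign (−1)^0·+1^0·-1^1 = -1.
(a,b)_13: α=2, u≡11; β=1, v≡6 (mod 13); (11|13)=-1, (6|13)=-1; sign (−1)^0·-1^1·-1^2 = -1.
(a,b)_5: α=4, u≡4; β=2, v≡2 (mod 5); (4|5)=+1, (2|5)=-1; sign (−1)^0·+1^2·-1^4 = +1.
(a,b)_11: α=1, u≡2; β=0, v≡1 (mod 11); (2|11)=-1, (1|11)=+1; sign (−1)^0·-1^0·+1^1 = +1.
(-5466571, 533 / ℚ) ramifies at {13, 17, 31, 41}: a division algebra.

[13, 17, 31, 41]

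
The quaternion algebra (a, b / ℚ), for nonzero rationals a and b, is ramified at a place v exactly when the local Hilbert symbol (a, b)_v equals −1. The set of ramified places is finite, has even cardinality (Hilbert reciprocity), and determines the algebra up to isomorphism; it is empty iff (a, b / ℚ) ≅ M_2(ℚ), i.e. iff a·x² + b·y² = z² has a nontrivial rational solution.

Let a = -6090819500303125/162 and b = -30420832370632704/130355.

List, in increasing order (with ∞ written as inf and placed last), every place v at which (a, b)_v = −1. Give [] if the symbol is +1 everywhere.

[2, 7, 31, inf]

(a, b) ≡ (-88970, -41230) mod (ℚ^×)²; places V = {2, 3, 5, 7, 11, 13, 19, 29, 31, 41, ∞}.
(a,b)_∞: sgn(-88970)=−, sgn(-41230)=−, so -1.
(a,b)_2: α=-1, β=11; u≡3, v≡1 (mod 8); ε(u)ε(v)=1·0, αω(v)=-1·0, βω(u)=11·1; sum ≡ 1  ⇒  -1.
(a,b)_19: α=4, u≡7; β=3, v≡15 (mod 19); (7|19)=+1, (15|19)=-1; sign (−1)^0·+1^3·-1^4 = +1.
(a,b)_7: α=1, u≡4; β=1, v≡2 (mod 7); (4|7)=+1, (2|7)=+1; sign (−1)^1·+1^1·+1^1 = -1.
(a,b)_11: α=0, u≡9; β=2, v≡4 (mod 11); (9|11)=+1, (4|11)=+1; sign (−1)^0·+1^2·+1^0 = +1.
(a,b)_31: α=1, u≡11; β=-1, v≡12 (mod 31); (11|31)=-1, (12|31)=-1; sign (−1)^1·-1^-1·-1^1 = -1.
(a,b)_29: α=0, u≡3; β=-2, v≡18 (mod 29); (3|29)=-1, (18|29)=-1; sign (−1)^0·-1^-2·-1^0 = +1.
(a,b)_13: α=0, u≡6; β=2, v≡6 (mod 13); (6|13)=-1, (6|13)=-1; sign (−1)^0·-1^2·-1^0 = +1.
(a,b)_5: α=5, u≡4; β=-1, v≡1 (mod 5); (4|5)=+1, (1|5)=+1; sign (−1)^0·+1^-1·+1^5 = +1.
(a,b)_3: α=-4, u≡1; β=2, v≡2 (mod 3); (1|3)=+1, (2|3)=-1; sign (−1)^0·+1^2·-1^-4 = +1.
(a,b)_41: α=3, u≡12; β=2, v≡39 (mod 41); (12|41)=-1, (39|41)=+1; sign (−1)^0·-1^2·+1^3 = +1.
|Ram(-88970, -41230)| = 4, even; anisotropic at {2, 7, 31, ∞}.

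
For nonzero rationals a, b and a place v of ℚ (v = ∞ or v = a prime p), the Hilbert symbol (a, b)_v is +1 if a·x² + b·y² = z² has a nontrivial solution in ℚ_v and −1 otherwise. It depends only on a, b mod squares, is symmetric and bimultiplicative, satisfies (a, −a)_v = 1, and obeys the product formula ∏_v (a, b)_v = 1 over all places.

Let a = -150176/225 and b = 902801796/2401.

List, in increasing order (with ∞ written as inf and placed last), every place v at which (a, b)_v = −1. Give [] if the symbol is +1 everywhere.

(a, b) ≡ (-26, 625209) mod (ℚ^×)²; places V = {2, 3, 5, 7, 13, 17, 19, 23, 41, ∞}.
(a,b)_∞: sgn(-26)=−, sgn(625209)=+, so +1.
(a,b)_19: α=2, u≡12; β=2, v≡8 (mod 19); (12|19)=-1, (8|19)=-1; sign (−1)^0·-1^2·-1^2 = +1.
(a,b)_13: α=1, u≡11; β=1, v≡5 (mod 13); (11|13)=-1, (5|13)=-1; sign (−1)^0·-1^1·-1^1 = +1.
(a,b)_41: α=0, u≡27; β=1, v≡22 (mod 41); (27|41)=-1, (22|41)=-1; sign (−1)^0·-1^1·-1^0 = -1.
(a,b)_17: α=0, u≡9; β=1, v≡7 (mod 17); (9|17)=+1, (7|17)=-1; sign (−1)^0·+1^1·-1^0 = +1.
(a,b)_2: α=5, β=2; u≡3, v≡1 (mod 8); ε(u)ε(v)=1·0, αω(v)=5·0, βω(u)=2·1; sum ≡ 0  ⇒  +1.
(a,b)_7: α=0, u≡2; β=-4, v≡1 (mod 7); (2|7)=+1, (1|7)=+1; sign (−1)^0·+1^-4·+1^0 = +1.
(a,b)_3: α=-2, u≡1; β=1, v≡2 (mod 3); (1|3)=+1, (2|3)=-1; sign (−1)^0·+1^1·-1^-2 = +1.
(a,b)_5: α=-2, u≡1; β=0, v≡1 (mod 5); (1|5)=+1, (1|5)=+1; sign (−1)^0·+1^0·+1^-2 = +1.
(a,b)_23: α=0, u≡11; β=1, v≡17 (mod 23); (11|23)=-1, (17|23)=-1; sign (−1)^0·-1^1·-1^0 = -1.
|Ram(-26, 625209)| = 2, even; anisotropic at {23, 41}.

[23, 41]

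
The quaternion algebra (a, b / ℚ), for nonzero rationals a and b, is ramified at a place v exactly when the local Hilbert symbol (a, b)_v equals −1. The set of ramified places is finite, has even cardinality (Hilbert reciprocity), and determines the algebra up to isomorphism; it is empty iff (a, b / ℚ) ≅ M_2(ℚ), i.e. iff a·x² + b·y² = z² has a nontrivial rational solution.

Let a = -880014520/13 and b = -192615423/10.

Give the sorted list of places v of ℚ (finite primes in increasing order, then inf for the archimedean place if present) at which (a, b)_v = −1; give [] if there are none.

[3, 5, 13, inf]

(a, b) ≡ (-24310, -6630) mod (ℚ^×)²; places V = {2, 3, 5, 7, 11, 13, 17, ∞}.
(a,b)_17: α=1, u≡4; β=1, v≡13 (mod 17); (4|17)=+1, (13|17)=+1; sign (−1)^0·+1^1·+1^1 = +1.
(a,b)_∞: sgn(-24310)=−, sgn(-6630)=−, so -1.
(a,b)_2: α=3, β=-1; u≡5, v≡5 (mod 8); ε(u)ε(v)=0·0, αω(v)=3·1, βω(u)=-1·1; sum ≡ 0  ⇒  +1.
(a,b)_11: α=1, u≡4; β=2, v≡9 (mod 11); (4|11)=+1, (9|11)=+1; sign (−1)^0·+1^2·+1^1 = +1.
(a,b)_13: α=-1, u≡5; β=1, v≡1 (mod 13); (5|13)=-1, (1|13)=+1; sign (−1)^0·-1^1·+1^-1 = -1.
(a,b)_5: α=1, u≡2; β=-1, v≡1 (mod 5); (2|5)=-1, (1|5)=+1; sign (−1)^0·-1^-1·+1^1 = -1.
(a,b)_3: α=0, u≡2; β=1, v≡1 (mod 3); (2|3)=-1, (1|3)=+1; sign (−1)^0·-1^1·+1^0 = -1.
(a,b)_7: α=6, u≡4; β=4, v≡6 (mod 7); (4|7)=+1, (6|7)=-1; sign (−1)^0·+1^4·-1^6 = +1.
Ram(-24310, -6630) = {3, 5, 13, ∞}; no ℚ_3-point on the conic.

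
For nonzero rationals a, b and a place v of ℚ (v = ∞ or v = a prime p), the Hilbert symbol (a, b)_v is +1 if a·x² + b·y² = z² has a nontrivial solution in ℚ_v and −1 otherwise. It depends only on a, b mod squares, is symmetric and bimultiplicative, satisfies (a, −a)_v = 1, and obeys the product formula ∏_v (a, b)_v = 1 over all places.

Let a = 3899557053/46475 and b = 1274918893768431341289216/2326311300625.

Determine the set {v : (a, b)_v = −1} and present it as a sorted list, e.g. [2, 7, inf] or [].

(a, b) ≡ (336567, 31) mod (ℚ^×)²; places V = {2, 3, 5, 7, 11, 13, 17, 19, 31, 47, 53, ∞}.
(a,b)_47: α=1, u≡28; β=0, v≡43 (mod 47); (28|47)=+1, (43|47)=-1; sign (−1)^0·+1^0·-1^1 = -1.
(a,b)_3: α=3, u≡1; β=6, v≡1 (mod 3); (1|3)=+1, (1|3)=+1; sign (−1)^0·+1^6·+1^3 = +1.
(a,b)_∞: sgn(336567)=+, sgn(31)=+, so +1.
(a,b)_5: α=-2, u≡2; β=-4, v≡1 (mod 5); (2|5)=-1, (1|5)=+1; sign (−1)^0·-1^-4·+1^-2 = +1.
(a,b)_11: α=-1, u≡7; β=0, v≡4 (mod 11); (7|11)=-1, (4|11)=+1; sign (−1)^0·-1^0·+1^-1 = +1.
(a,b)_19: α=0, u≡17; β=-4, v≡13 (mod 19); (17|19)=+1, (13|19)=-1; sign (−1)^0·+1^-4·-1^0 = +1.
(a,b)_53: α=0, u≡25; β=2, v≡39 (mod 53); (25|53)=+1, (39|53)=-1; sign (−1)^0·+1^2·-1^0 = +1.
(a,b)_7: α=3, u≡6; β=10, v≡3 (mod 7); (6|7)=-1, (3|7)=-1; sign (−1)^0·-1^10·-1^3 = -1.
(a,b)_17: α=2, u≡16; β=2, v≡6 (mod 17); (16|17)=+1, (6|17)=-1; sign (−1)^0·+1^2·-1^2 = +1.
(a,b)_31: α=1, u≡14; β=3, v≡18 (mod 31); (14|31)=+1, (18|31)=+1; sign (−1)^1·+1^3·+1^1 = -1.
(a,b)_13: α=-2, u≡1; β=-4, v≡5 (mod 13); (1|13)=+1, (5|13)=-1; sign (−1)^0·+1^-4·-1^-2 = +1.
(a,b)_2: α=0, β=8; u≡7, v≡7 (mod 8); ε(u)ε(v)=1·1, αω(v)=0·0, βω(u)=8·0; sum ≡ 1  ⇒  -1.
Ram(336567, 31) = {2, 7, 31, 47}; no ℚ_2-point on the conic.

[2, 7, 31, 47]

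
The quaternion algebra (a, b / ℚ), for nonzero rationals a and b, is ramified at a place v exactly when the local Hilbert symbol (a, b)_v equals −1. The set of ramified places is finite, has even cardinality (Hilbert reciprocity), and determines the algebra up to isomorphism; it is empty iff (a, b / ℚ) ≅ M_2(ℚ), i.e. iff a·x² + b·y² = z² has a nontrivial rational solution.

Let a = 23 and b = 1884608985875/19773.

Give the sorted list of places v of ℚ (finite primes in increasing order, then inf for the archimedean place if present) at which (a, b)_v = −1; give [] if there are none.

(a, b) ≡ (23, 312455) mod (ℚ^×)²; places V = {2, 3, 5, 7, 11, 13, 19, 23, ∞}.
(a,b)_5: α=0, u≡3; β=3, v≡4 (mod 5); (3|5)=-1, (4|5)=+1; sign (−1)^0·-1^3·+1^0 = -1.
(a,b)_23: α=1, u≡1; β=3, v≡11 (mod 23); (1|23)=+1, (11|23)=-1; sign (−1)^1·+1^3·-1^1 = +1.
(a,b)_7: α=0, u≡2; β=2, v≡6 (mod 7); (2|7)=+1, (6|7)=-1; sign (−1)^0·+1^2·-1^0 = +1.
(a,b)_3: α=0, u≡2; β=-2, v≡2 (mod 3); (2|3)=-1, (2|3)=-1; sign (−1)^0·-1^-2·-1^0 = +1.
(a,b)_13: α=0, u≡10; β=-3, v≡2 (mod 13); (10|13)=+1, (2|13)=-1; sign (−1)^0·+1^-3·-1^0 = +1.
(a,b)_∞: sgn(23)=+, sgn(312455)=+, so +1.
(a,b)_19: α=0, u≡4; β=1, v≡14 (mod 19); (4|19)=+1, (14|19)=-1; sign (−1)^0·+1^1·-1^0 = +1.
(a,b)_2: α=0, β=0; u≡7, v≡7 (mod 8); ε(u)ε(v)=1·1, αω(v)=0·0, βω(u)=0·0; sum ≡ 1  ⇒  -1.
(a,b)_11: α=0, u≡1; β=3, v≡1 (mod 11); (1|11)=+1, (1|11)=+1; sign (−1)^0·+1^3·+1^0 = +1.
Ram(23, 312455) = {2, 5}; no ℚ_2-point on the conic.

[2, 5]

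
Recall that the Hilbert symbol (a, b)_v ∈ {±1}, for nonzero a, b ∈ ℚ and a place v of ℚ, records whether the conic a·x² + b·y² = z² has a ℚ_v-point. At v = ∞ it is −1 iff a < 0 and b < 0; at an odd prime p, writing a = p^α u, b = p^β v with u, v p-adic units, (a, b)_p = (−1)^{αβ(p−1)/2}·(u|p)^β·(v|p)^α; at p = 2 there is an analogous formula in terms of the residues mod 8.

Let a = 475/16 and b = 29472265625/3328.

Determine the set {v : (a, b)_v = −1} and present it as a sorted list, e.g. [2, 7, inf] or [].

[11, 13]

Mod squares: a ≡ 19, b ≡ 2717. Check v ∈ {∞, 2, 5, 11, 13, 19}.
v=5: a=5^2·(≡4), b=5^8·(≡3) mod 5; (4|5)=+1, (3|5)=-1; (−1)^{2·8·2}·(+1)^8·(-1)^2 = +1.
v=13: a=13^0·(≡11), b=13^-1·(≡4) mod 13; (11|13)=-1, (4|13)=+1; (−1)^{0·-1·6}·(-1)^-1·(+1)^0 = -1.
v=∞: 19 > 0 and 2717 > 0  ⇒  (a,b)_∞ = +1.
v=19: a=19^1·(≡17), b=19^3·(≡2) mod 19; (17|19)=+1, (2|19)=-1; (−1)^{1·3·9}·(+1)^3·(-1)^1 = +1.
v=11: a=11^0·(≡7), b=11^1·(≡4) mod 11; (7|11)=-1, (4|11)=+1; (−1)^{0·1·5}·(-1)^1·(+1)^0 = -1.
v=2: v_2(a)=-4, v_2(b)=-8; units ≡ 3, 5 (mod 8); ε·ε+αω+βω = 1·0+-4·1+-8·1 ≡ 0  ⇒  (a,b)_2 = +1.
|Ram(19, 2717)| = 2, even; anisotropic at {11, 13}.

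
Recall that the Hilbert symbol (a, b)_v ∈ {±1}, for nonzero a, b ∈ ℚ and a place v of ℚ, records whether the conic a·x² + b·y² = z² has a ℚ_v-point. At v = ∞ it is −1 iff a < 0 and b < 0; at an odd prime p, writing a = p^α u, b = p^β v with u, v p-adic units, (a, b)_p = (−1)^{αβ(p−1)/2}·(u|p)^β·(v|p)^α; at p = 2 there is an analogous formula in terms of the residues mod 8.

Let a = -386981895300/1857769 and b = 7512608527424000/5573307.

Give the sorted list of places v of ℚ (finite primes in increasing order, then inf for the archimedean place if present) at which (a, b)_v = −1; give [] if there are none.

[2, 5, 11, 13]

(a, b) ≡ (-33, 30030) mod (ℚ^×)²; places V = {2, 3, 5, 7, 11, 13, 17, 29, 47, ∞}.
(a,b)_47: α=-2, u≡17; β=-2, v≡39 (mod 47); (17|47)=+1, (39|47)=-1; sign (−1)^0·+1^-2·-1^-2 = +1.
(a,b)_3: α=1, u≡1; β=-1, v≡2 (mod 3); (1|3)=+1, (2|3)=-1; sign (−1)^1·+1^-1·-1^1 = +1.
(a,b)_17: α=2, u≡16; β=2, v≡13 (mod 17); (16|17)=+1, (13|17)=+1; sign (−1)^0·+1^2·+1^2 = +1.
(a,b)_5: α=2, u≡2; β=3, v≡1 (mod 5); (2|5)=-1, (1|5)=+1; sign (−1)^0·-1^3·+1^2 = -1.
(a,b)_2: α=2, β=9; u≡7, v≡7 (mod 8); ε(u)ε(v)=1·1, αω(v)=2·0, βω(u)=9·0; sum ≡ 1  ⇒  -1.
(a,b)_∞: sgn(-33)=−, sgn(30030)=+, so +1.
(a,b)_13: α=2, u≡7; β=3, v≡1 (mod 13); (7|13)=-1, (1|13)=+1; sign (−1)^0·-1^3·+1^2 = -1.
(a,b)_29: α=-2, u≡22; β=-2, v≡3 (mod 29); (22|29)=+1, (3|29)=-1; sign (−1)^0·+1^-2·-1^-2 = +1.
(a,b)_7: α=4, u≡2; β=5, v≡3 (mod 7); (2|7)=+1, (3|7)=-1; sign (−1)^0·+1^5·-1^4 = +1.
(a,b)_11: α=1, u≡2; β=1, v≡6 (mod 11); (2|11)=-1, (6|11)=-1; sign (−1)^1·-1^1·-1^1 = -1.
|Ram(-33, 30030)| = 4, even; anisotropic at {2, 5, 11, 13}.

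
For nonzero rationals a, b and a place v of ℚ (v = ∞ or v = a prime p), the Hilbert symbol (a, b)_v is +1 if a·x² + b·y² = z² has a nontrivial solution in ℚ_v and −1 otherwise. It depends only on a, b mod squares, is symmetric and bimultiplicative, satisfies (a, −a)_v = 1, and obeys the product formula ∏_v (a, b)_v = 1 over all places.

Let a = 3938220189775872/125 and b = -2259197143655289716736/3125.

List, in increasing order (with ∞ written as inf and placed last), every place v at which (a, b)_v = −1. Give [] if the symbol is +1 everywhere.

(a, b) ≡ (247036790, -2162095) mod (ℚ^×)²; places V = {2, 3, 5, 7, 11, 13, 23, 29, 31, 37, ∞}.
(a,b)_13: α=1, u≡5; β=1, v≡5 (mod 13); (5|13)=-1, (5|13)=-1; sign (−1)^0·-1^1·-1^1 = +1.
(a,b)_3: α=4, u≡2; β=4, v≡2 (mod 3); (2|3)=-1, (2|3)=-1; sign (−1)^0·-1^4·-1^4 = +1.
(a,b)_∞: sgn(247036790)=+, sgn(-2162095)=−, so +1.
(a,b)_37: α=1, u≡24; β=1, v≡7 (mod 37); (24|37)=-1, (7|37)=+1; sign (−1)^0·-1^1·+1^1 = -1.
(a,b)_29: α=1, u≡21; β=1, v≡4 (mod 29); (21|29)=-1, (4|29)=+1; sign (−1)^0·-1^1·+1^1 = -1.
(a,b)_7: α=1, u≡1; β=0, v≡1 (mod 7); (1|7)=+1, (1|7)=+1; sign (−1)^0·+1^0·+1^1 = +1.
(a,b)_5: α=-3, u≡2; β=-5, v≡4 (mod 5); (2|5)=-1, (4|5)=+1; sign (−1)^0·-1^-5·+1^-3 = -1.
(a,b)_31: α=2, u≡3; β=3, v≡19 (mod 31); (3|31)=-1, (19|31)=+1; sign (−1)^0·-1^3·+1^2 = -1.
(a,b)_23: α=1, u≡1; β=2, v≡5 (mod 23); (1|23)=+1, (5|23)=-1; sign (−1)^0·+1^2·-1^1 = -1.
(a,b)_2: α=11, β=20; u≡3, v≡1 (mod 8); ε(u)ε(v)=1·0, αω(v)=11·0, βω(u)=20·1; sum ≡ 0  ⇒  +1.
(a,b)_11: α=1, u≡1; β=2, v≡10 (mod 11); (1|11)=+1, (10|11)=-1; sign (−1)^0·+1^2·-1^1 = -1.
Ram(247036790, -2162095) = {5, 11, 23, 29, 31, 37}; no ℚ_5-point on the conic.

[5, 11, 23, 29, 31, 37]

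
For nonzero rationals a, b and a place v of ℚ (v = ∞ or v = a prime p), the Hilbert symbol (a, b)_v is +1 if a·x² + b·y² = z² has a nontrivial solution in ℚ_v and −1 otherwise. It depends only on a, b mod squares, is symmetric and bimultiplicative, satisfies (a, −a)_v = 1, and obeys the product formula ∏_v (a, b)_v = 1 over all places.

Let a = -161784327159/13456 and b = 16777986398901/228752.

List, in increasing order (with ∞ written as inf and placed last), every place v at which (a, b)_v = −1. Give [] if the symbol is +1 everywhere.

(a, b) ≡ (-629391, 357) mod (ℚ^×)²; places V = {2, 3, 7, 13, 17, 29, 41, 43, ∞}.
(a,b)_13: α=4, u≡10; β=4, v≡8 (mod 13); (10|13)=+1, (8|13)=-1; sign (−1)^0·+1^4·-1^4 = +1.
(a,b)_7: α=1, u≡2; β=1, v≡1 (mod 7); (2|7)=+1, (1|7)=+1; sign (−1)^1·+1^1·+1^1 = -1.
(a,b)_2: α=-4, β=-4; u≡1, v≡5 (mod 8); ε(u)ε(v)=0·0, αω(v)=-4·1, βω(u)=-4·0; sum ≡ 0  ⇒  +1.
(a,b)_29: α=-2, u≡9; β=-2, v≡4 (mod 29); (9|29)=+1, (4|29)=+1; sign (−1)^0·+1^-2·+1^-2 = +1.
(a,b)_17: α=1, u≡3; β=-1, v≡15 (mod 17); (3|17)=-1, (15|17)=+1; sign (−1)^0·-1^-1·+1^1 = -1.
(a,b)_41: α=1, u≡19; β=2, v≡22 (mod 41); (19|41)=-1, (22|41)=-1; sign (−1)^0·-1^2·-1^1 = -1.
(a,b)_∞: sgn(-629391)=−, sgn(357)=+, so +1.
(a,b)_43: α=1, u≡29; β=2, v≡31 (mod 43); (29|43)=-1, (31|43)=+1; sign (−1)^0·-1^2·+1^1 = +1.
(a,b)_3: α=3, u≡2; β=3, v≡2 (mod 3); (2|3)=-1, (2|3)=-1; sign (−1)^1·-1^3·-1^3 = -1.
(-629391, 357 / ℚ) ramifies at {3, 7, 17, 41}: a division algebra.

[3, 7, 17, 41]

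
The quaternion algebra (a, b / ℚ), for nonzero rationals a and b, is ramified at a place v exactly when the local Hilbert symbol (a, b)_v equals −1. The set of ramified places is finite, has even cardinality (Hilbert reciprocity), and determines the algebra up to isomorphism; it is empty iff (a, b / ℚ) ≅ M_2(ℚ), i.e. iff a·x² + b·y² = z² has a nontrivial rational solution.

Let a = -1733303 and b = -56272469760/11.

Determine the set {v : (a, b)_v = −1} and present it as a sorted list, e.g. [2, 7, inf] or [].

[5, 11, 31, inf]

Mod squares: a ≡ -1733303, b ≡ -279565. Check v ∈ {∞, 2, 3, 5, 11, 13, 17, 23, 31}.
v=13: a=13^1·(≡10), b=13^1·(≡12) mod 13; (10|13)=+1, (12|13)=+1; (−1)^{1·1·6}·(+1)^1·(+1)^1 = +1.
v=5: a=5^0·(≡2), b=5^1·(≡3) mod 5; (2|5)=-1, (3|5)=-1; (−1)^{0·1·2}·(-1)^1·(-1)^0 = -1.
v=31: a=31^1·(≡11), b=31^2·(≡13) mod 31; (11|31)=-1, (13|31)=-1; (−1)^{1·2·15}·(-1)^2·(-1)^1 = -1.
v=∞: -1733303 < 0 and -279565 < 0  ⇒  (a,b)_∞ = -1.
v=2: v_2(a)=0, v_2(b)=8; units ≡ 1, 3 (mod 8); ε·ε+αω+βω = 0·1+0·1+8·0 ≡ 0  ⇒  (a,b)_2 = +1.
v=11: a=11^1·(≡2), b=11^-1·(≡10) mod 11; (2|11)=-1, (10|11)=-1; (−1)^{1·-1·5}·(-1)^-1·(-1)^1 = -1.
v=3: a=3^0·(≡1), b=3^2·(≡2) mod 3; (1|3)=+1, (2|3)=-1; (−1)^{0·2·1}·(+1)^2·(-1)^0 = +1.
v=17: a=17^1·(≡7), b=17^1·(≡12) mod 17; (7|17)=-1, (12|17)=-1; (−1)^{1·1·8}·(-1)^1·(-1)^1 = +1.
v=23: a=23^1·(≡10), b=23^1·(≡6) mod 23; (10|23)=-1, (6|23)=+1; (−1)^{1·1·11}·(-1)^1·(+1)^1 = +1.
(-1733303, -279565 / ℚ) ramifies at {5, 11, 31, ∞}: a division algebra.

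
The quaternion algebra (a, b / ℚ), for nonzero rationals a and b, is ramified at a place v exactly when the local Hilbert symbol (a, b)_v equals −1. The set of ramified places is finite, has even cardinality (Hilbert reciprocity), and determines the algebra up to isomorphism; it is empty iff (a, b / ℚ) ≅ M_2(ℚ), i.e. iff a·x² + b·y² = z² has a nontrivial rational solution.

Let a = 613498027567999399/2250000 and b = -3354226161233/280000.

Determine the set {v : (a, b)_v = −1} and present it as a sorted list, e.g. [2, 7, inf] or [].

[7, 29]

Mod squares: a ≡ 10759, b ≡ -119. Check v ∈ {∞, 2, 3, 5, 7, 17, 29, 53}.
v=53: a=53^3·(≡10), b=53^2·(≡15) mod 53; (10|53)=+1, (15|53)=+1; (−1)^{3·2·26}·(+1)^2·(+1)^3 = +1.
v=17: a=17^6·(≡13), b=17^5·(≡7) mod 17; (13|17)=+1, (7|17)=-1; (−1)^{6·5·8}·(+1)^5·(-1)^6 = +1.
v=∞: 10759 > 0 and -119 < 0  ⇒  (a,b)_∞ = +1.
v=5: a=5^-6·(≡1), b=5^-4·(≡4) mod 5; (1|5)=+1, (4|5)=+1; (−1)^{-6·-4·2}·(+1)^-4·(+1)^-6 = +1.
v=7: a=7^1·(≡2), b=7^-1·(≡2) mod 7; (2|7)=+1, (2|7)=+1; (−1)^{1·-1·3}·(+1)^-1·(+1)^1 = -1.
v=2: v_2(a)=-4, v_2(b)=-6; units ≡ 7, 1 (mod 8); ε·ε+αω+βω = 1·0+-4·0+-6·0 ≡ 0  ⇒  (a,b)_2 = +1.
v=29: a=29^3·(≡25), b=29^2·(≡2) mod 29; (25|29)=+1, (2|29)=-1; (−1)^{3·2·14}·(+1)^2·(-1)^3 = -1.
v=3: a=3^-2·(≡1), b=3^0·(≡1) mod 3; (1|3)=+1, (1|3)=+1; (−1)^{-2·0·1}·(+1)^0·(+1)^-2 = +1.
|Ram(10759, -119)| = 2, even; anisotropic at {7, 29}.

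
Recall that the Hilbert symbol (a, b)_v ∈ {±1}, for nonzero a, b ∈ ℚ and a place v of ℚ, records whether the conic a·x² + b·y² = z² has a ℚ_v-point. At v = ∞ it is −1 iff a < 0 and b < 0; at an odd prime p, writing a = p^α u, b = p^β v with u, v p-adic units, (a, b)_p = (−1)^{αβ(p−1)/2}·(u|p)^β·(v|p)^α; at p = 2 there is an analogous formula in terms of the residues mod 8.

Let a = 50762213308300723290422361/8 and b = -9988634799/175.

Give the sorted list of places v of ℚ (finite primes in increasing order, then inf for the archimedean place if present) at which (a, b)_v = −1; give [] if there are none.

[11, 13, 19, 41]

Mod squares: a ≡ 141778, b ≡ -57057. Check v ∈ {∞, 2, 3, 5, 7, 11, 13, 19, 31, 41}.
v=11: a=11^2·(≡10), b=11^1·(≡9) mod 11; (10|11)=-1, (9|11)=+1; (−1)^{2·1·5}·(-1)^1·(+1)^2 = -1.
v=13: a=13^3·(≡10), b=13^1·(≡11) mod 13; (10|13)=+1, (11|13)=-1; (−1)^{3·1·6}·(+1)^1·(-1)^3 = -1.
v=7: a=7^3·(≡3), b=7^-1·(≡1) mod 7; (3|7)=-1, (1|7)=+1; (−1)^{3·-1·3}·(-1)^-1·(+1)^3 = +1.
v=41: a=41^5·(≡13), b=41^2·(≡27) mod 41; (13|41)=-1, (27|41)=-1; (−1)^{5·2·20}·(-1)^2·(-1)^5 = -1.
v=31: a=31^2·(≡21), b=31^0·(≡5) mod 31; (21|31)=-1, (5|31)=+1; (−1)^{2·0·15}·(-1)^0·(+1)^2 = +1.
v=19: a=19^3·(≡15), b=19^1·(≡12) mod 19; (15|19)=-1, (12|19)=-1; (−1)^{3·1·9}·(-1)^1·(-1)^3 = -1.
v=∞: 141778 > 0 and -57057 < 0  ⇒  (a,b)_∞ = +1.
v=5: a=5^0·(≡2), b=5^-2·(≡3) mod 5; (2|5)=-1, (3|5)=-1; (−1)^{0·-2·2}·(-1)^-2·(-1)^0 = +1.
v=3: a=3^6·(≡1), b=3^7·(≡1) mod 3; (1|3)=+1, (1|3)=+1; (−1)^{6·7·1}·(+1)^7·(+1)^6 = +1.
v=2: v_2(a)=-3, v_2(b)=0; units ≡ 1, 7 (mod 8); ε·ε+αω+βω = 0·1+-3·0+0·0 ≡ 0  ⇒  (a,b)_2 = +1.
Ram(141778, -57057) = {11, 13, 19, 41}; no ℚ_11-point on the conic.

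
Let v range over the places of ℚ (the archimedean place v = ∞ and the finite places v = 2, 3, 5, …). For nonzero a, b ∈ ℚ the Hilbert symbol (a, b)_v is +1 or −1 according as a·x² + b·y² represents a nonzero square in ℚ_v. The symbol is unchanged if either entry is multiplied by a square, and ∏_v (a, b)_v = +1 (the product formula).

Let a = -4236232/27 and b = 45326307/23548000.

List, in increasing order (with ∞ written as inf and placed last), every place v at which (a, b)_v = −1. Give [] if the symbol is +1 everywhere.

(a, b) ≡ (-6006, 210) mod (ℚ^×)²; places V = {2, 3, 5, 7, 11, 13, 23, 29, ∞}.
(a,b)_∞: sgn(-6006)=−, sgn(210)=+, so +1.
(a,b)_29: α=0, u≡14; β=-2, v≡6 (mod 29); (14|29)=-1, (6|29)=+1; sign (−1)^0·-1^-2·+1^0 = +1.
(a,b)_13: α=1, u≡7; β=4, v≡5 (mod 13); (7|13)=-1, (5|13)=-1; sign (−1)^0·-1^4·-1^1 = -1.
(a,b)_2: α=3, β=-5; u≡5, v≡1 (mod 8); ε(u)ε(v)=0·0, αω(v)=3·0, βω(u)=-5·1; sum ≡ 1  ⇒  -1.
(a,b)_23: α=2, u≡22; β=2, v≡4 (mod 23); (22|23)=-1, (4|23)=+1; sign (−1)^0·-1^2·+1^2 = +1.
(a,b)_11: α=1, u≡4; β=0, v≡5 (mod 11); (4|11)=+1, (5|11)=+1; sign (−1)^0·+1^0·+1^1 = +1.
(a,b)_5: α=0, u≡4; β=-3, v≡3 (mod 5); (4|5)=+1, (3|5)=-1; sign (−1)^0·+1^-3·-1^0 = +1.
(a,b)_3: α=-3, u≡2; β=1, v≡1 (mod 3); (2|3)=-1, (1|3)=+1; sign (−1)^1·-1^1·+1^-3 = +1.
(a,b)_7: α=1, u≡5; β=-1, v≡4 (mod 7); (5|7)=-1, (4|7)=+1; sign (−1)^1·-1^-1·+1^1 = +1.
Ram(-6006, 210) = {2, 13}; no ℚ_2-point on the conic.

[2, 13]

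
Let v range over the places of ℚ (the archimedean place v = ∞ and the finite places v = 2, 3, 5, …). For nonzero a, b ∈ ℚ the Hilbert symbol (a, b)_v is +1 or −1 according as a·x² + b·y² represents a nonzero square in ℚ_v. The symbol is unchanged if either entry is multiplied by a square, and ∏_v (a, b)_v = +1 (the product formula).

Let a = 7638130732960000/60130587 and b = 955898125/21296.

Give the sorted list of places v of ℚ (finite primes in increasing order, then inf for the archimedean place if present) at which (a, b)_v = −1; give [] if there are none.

[2, 3]

(a, b) ≡ (3, 143) mod (ℚ^×)²; places V = {2, 3, 5, 7, 11, 13, 37, ∞}.
(a,b)_13: α=2, u≡1; β=1, v≡6 (mod 13); (1|13)=+1, (6|13)=-1; sign (−1)^0·+1^1·-1^2 = +1.
(a,b)_37: α=-2, u≡34; β=0, v≡29 (mod 37); (34|37)=+1, (29|37)=-1; sign (−1)^0·+1^0·-1^-2 = +1.
(a,b)_2: α=8, β=-4; u≡3, v≡7 (mod 8); ε(u)ε(v)=1·1, αω(v)=8·0, βω(u)=-4·1; sum ≡ 1  ⇒  -1.
(a,b)_11: α=-4, u≡5; β=-3, v≡10 (mod 11); (5|11)=+1, (10|11)=-1; sign (−1)^0·+1^-3·-1^-4 = +1.
(a,b)_∞: sgn(3)=+, sgn(143)=+, so +1.
(a,b)_5: α=4, u≡3; β=4, v≡2 (mod 5); (3|5)=-1, (2|5)=-1; sign (−1)^0·-1^4·-1^4 = +1.
(a,b)_3: α=-1, u≡1; β=0, v≡2 (mod 3); (1|3)=+1, (2|3)=-1; sign (−1)^0·+1^0·-1^-1 = -1.
(a,b)_7: α=10, u≡6; β=6, v≡6 (mod 7); (6|7)=-1, (6|7)=-1; sign (−1)^0·-1^6·-1^10 = +1.
|Ram(3, 143)| = 2, even; anisotropic at {2, 3}.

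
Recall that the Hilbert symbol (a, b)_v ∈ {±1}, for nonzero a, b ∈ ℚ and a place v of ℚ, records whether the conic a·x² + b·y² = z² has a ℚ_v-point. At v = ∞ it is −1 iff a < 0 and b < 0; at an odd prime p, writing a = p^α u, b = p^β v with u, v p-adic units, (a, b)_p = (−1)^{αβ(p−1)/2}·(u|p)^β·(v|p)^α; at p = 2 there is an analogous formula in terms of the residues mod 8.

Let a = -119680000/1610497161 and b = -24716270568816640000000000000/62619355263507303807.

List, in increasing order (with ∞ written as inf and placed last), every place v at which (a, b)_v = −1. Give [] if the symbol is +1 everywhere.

[5, 37, 43, inf]

(a, b) ≡ (-187, -301979755) mod (ℚ^×)²; places V = {2, 3, 5, 7, 11, 13, 17, 29, 37, 43, ∞}.
(a,b)_11: α=1, u≡5; β=3, v≡7 (mod 11); (5|11)=+1, (7|11)=-1; sign (−1)^1·+1^3·-1^1 = +1.
(a,b)_∞: sgn(-187)=−, sgn(-301979755)=−, so -1.
(a,b)_2: α=10, β=26; u≡5, v≡5 (mod 8); ε(u)ε(v)=0·0, αω(v)=10·1, βω(u)=26·1; sum ≡ 0  ⇒  +1.
(a,b)_7: α=-6, u≡2; β=-11, v≡6 (mod 7); (2|7)=+1, (6|7)=-1; sign (−1)^0·+1^-11·-1^-6 = +1.
(a,b)_17: α=1, u≡3; β=3, v≡3 (mod 17); (3|17)=-1, (3|17)=-1; sign (−1)^0·-1^3·-1^1 = +1.
(a,b)_13: α=-2, u≡8; β=-6, v≡1 (mod 13); (8|13)=-1, (1|13)=+1; sign (−1)^0·-1^-6·+1^-2 = +1.
(a,b)_37: α=0, u≡35; β=1, v≡33 (mod 37); (35|37)=-1, (33|37)=+1; sign (−1)^0·-1^1·+1^0 = -1.
(a,b)_3: α=-4, u≡2; β=-8, v≡2 (mod 3); (2|3)=-1, (2|3)=-1; sign (−1)^0·-1^-8·-1^-4 = +1.
(a,b)_29: α=0, u≡4; β=1, v≡16 (mod 29); (4|29)=+1, (16|29)=+1; sign (−1)^0·+1^1·+1^0 = +1.
(a,b)_43: α=0, u≡12; β=1, v≡3 (mod 43); (12|43)=-1, (3|43)=-1; sign (−1)^0·-1^1·-1^0 = -1.
(a,b)_5: α=4, u≡2; β=13, v≡1 (mod 5); (2|5)=-1, (1|5)=+1; sign (−1)^0·-1^13·+1^4 = -1.
|Ram(-187, -301979755)| = 4, even; anisotropic at {5, 37, 43, ∞}.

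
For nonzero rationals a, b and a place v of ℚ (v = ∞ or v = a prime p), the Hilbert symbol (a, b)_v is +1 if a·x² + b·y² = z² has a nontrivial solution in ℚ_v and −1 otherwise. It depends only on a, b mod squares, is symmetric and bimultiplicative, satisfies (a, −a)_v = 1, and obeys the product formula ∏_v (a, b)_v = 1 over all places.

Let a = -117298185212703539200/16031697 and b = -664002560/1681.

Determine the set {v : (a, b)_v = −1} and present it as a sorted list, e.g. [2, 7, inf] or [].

[2, 11, 29, inf]

(a, b) ≡ (-13299, -162110) mod (ℚ^×)²; places V = {2, 3, 5, 11, 13, 17, 29, 31, 41, 43, ∞}.
(a,b)_17: α=-2, u≡7; β=0, v≡1 (mod 17); (7|17)=-1, (1|17)=+1; sign (−1)^0·-1^0·+1^-2 = +1.
(a,b)_∞: sgn(-13299)=−, sgn(-162110)=−, so -1.
(a,b)_2: α=18, β=13; u≡5, v≡1 (mod 8); ε(u)ε(v)=0·0, αω(v)=18·0, βω(u)=13·1; sum ≡ 1  ⇒  -1.
(a,b)_11: α=-1, u≡5; β=0, v≡6 (mod 11); (5|11)=+1, (6|11)=-1; sign (−1)^0·+1^0·-1^-1 = -1.
(a,b)_5: α=2, u≡1; β=1, v≡3 (mod 5); (1|5)=+1, (3|5)=-1; sign (−1)^0·+1^1·-1^2 = +1.
(a,b)_31: α=1, u≡14; β=0, v≡7 (mod 31); (14|31)=+1, (7|31)=+1; sign (−1)^0·+1^0·+1^1 = +1.
(a,b)_3: α=-1, u≡1; β=0, v≡1 (mod 3); (1|3)=+1, (1|3)=+1; sign (−1)^0·+1^0·+1^-1 = +1.
(a,b)_43: α=2, u≡1; β=1, v≡17 (mod 43); (1|43)=+1, (17|43)=+1; sign (−1)^0·+1^1·+1^2 = +1.
(a,b)_29: α=2, u≡10; β=1, v≡9 (mod 29); (10|29)=-1, (9|29)=+1; sign (−1)^0·-1^1·+1^2 = -1.
(a,b)_13: α=5, u≡10; β=1, v≡9 (mod 13); (10|13)=+1, (9|13)=+1; sign (−1)^0·+1^1·+1^5 = +1.
(a,b)_41: α=-2, u≡26; β=-2, v≡25 (mod 41); (26|41)=-1, (25|41)=+1; sign (−1)^0·-1^-2·+1^-2 = +1.
Ram(-13299, -162110) = {2, 11, 29, ∞}; no ℚ_2-point on the conic.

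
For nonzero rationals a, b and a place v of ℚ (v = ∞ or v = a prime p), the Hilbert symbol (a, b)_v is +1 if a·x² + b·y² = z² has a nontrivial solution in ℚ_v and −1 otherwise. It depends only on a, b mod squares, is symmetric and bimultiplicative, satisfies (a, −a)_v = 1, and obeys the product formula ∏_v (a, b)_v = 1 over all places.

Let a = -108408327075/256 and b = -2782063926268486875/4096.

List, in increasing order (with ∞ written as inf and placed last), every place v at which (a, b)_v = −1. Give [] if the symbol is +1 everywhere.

[3, 23, 29, inf]

Mod squares: a ≡ -3, b ≡ -38019. Check v ∈ {∞, 2, 3, 5, 19, 23, 29}.
v=23: a=23^2·(≡5), b=23^3·(≡4) mod 23; (5|23)=-1, (4|23)=+1; (−1)^{2·3·11}·(-1)^3·(+1)^2 = -1.
v=5: a=5^2·(≡2), b=5^4·(≡1) mod 5; (2|5)=-1, (1|5)=+1; (−1)^{2·4·2}·(-1)^4·(+1)^2 = +1.
v=3: a=3^3·(≡2), b=3^7·(≡2) mod 3; (2|3)=-1, (2|3)=-1; (−1)^{3·7·1}·(-1)^7·(-1)^3 = -1.
v=19: a=19^2·(≡4), b=19^3·(≡15) mod 19; (4|19)=+1, (15|19)=-1; (−1)^{2·3·9}·(+1)^3·(-1)^2 = +1.
v=29: a=29^2·(≡18), b=29^3·(≡25) mod 29; (18|29)=-1, (25|29)=+1; (−1)^{2·3·14}·(-1)^3·(+1)^2 = -1.
v=∞: -3 < 0 and -38019 < 0  ⇒  (a,b)_∞ = -1.
v=2: v_2(a)=-8, v_2(b)=-12; units ≡ 5, 5 (mod 8); ε·ε+αω+βω = 0·0+-8·1+-12·1 ≡ 0  ⇒  (a,b)_2 = +1.
Ram(-3, -38019) = {3, 23, 29, ∞}; no ℚ_3-point on the conic.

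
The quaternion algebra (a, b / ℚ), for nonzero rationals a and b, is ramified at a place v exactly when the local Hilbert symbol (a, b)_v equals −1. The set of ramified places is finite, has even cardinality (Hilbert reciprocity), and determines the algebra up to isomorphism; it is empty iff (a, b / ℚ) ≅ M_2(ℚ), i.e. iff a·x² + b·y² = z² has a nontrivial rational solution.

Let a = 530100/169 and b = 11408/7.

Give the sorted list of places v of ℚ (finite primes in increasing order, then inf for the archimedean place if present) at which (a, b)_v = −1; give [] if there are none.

[19, 23]

(a, b) ≡ (589, 4991) mod (ℚ^×)²; places V = {2, 3, 5, 7, 13, 19, 23, 31, ∞}.
(a,b)_∞: sgn(589)=+, sgn(4991)=+, so +1.
(a,b)_23: α=0, u≡11; β=1, v≡15 (mod 23); (11|23)=-1, (15|23)=-1; sign (−1)^0·-1^1·-1^0 = -1.
(a,b)_7: α=0, u≡4; β=-1, v≡5 (mod 7); (4|7)=+1, (5|7)=-1; sign (−1)^0·+1^-1·-1^0 = +1.
(a,b)_31: α=1, u≡8; β=1, v≡26 (mod 31); (8|31)=+1, (26|31)=-1; sign (−1)^1·+1^1·-1^1 = +1.
(a,b)_2: α=2, β=4; u≡5, v≡7 (mod 8); ε(u)ε(v)=0·1, αω(v)=2·0, βω(u)=4·1; sum ≡ 0  ⇒  +1.
(a,b)_3: α=2, u≡1; β=0, v≡2 (mod 3); (1|3)=+1, (2|3)=-1; sign (−1)^0·+1^0·-1^2 = +1.
(a,b)_5: α=2, u≡1; β=0, v≡4 (mod 5); (1|5)=+1, (4|5)=+1; sign (−1)^0·+1^0·+1^2 = +1.
(a,b)_19: α=1, u≡15; β=0, v≡12 (mod 19); (15|19)=-1, (12|19)=-1; sign (−1)^0·-1^0·-1^1 = -1.
(a,b)_13: α=-2, u≡12; β=0, v≡1 (mod 13); (12|13)=+1, (1|13)=+1; sign (−1)^0·+1^0·+1^-2 = +1.
|Ram(589, 4991)| = 2, even; anisotropic at {19, 23}.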